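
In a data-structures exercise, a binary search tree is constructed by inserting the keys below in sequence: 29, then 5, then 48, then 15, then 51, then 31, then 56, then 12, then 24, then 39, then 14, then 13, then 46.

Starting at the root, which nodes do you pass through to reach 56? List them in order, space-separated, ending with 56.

Resulting structure (node: left, right):
  29: L=5, R=48
  5: L=–, R=15
  48: L=31, R=51
  15: L=12, R=24
  51: L=–, R=56
  31: L=–, R=39
  56: L=–, R=–
  12: L=–, R=14
  24: L=–, R=–
  39: L=–, R=46
  14: L=13, R=–
  13: L=–, R=–
  46: L=–, R=–

29 48 51 56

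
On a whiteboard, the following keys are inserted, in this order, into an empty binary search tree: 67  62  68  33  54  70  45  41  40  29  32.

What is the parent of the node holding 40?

41

Resulting structure (node: left, right):
  67: L=62, R=68
  62: L=33, R=–
  68: L=–, R=70
  33: L=29, R=54
  54: L=45, R=–
  70: L=–, R=–
  45: L=41, R=–
  41: L=40, R=–
  40: L=–, R=–
  29: L=–, R=32
  32: L=–, R=–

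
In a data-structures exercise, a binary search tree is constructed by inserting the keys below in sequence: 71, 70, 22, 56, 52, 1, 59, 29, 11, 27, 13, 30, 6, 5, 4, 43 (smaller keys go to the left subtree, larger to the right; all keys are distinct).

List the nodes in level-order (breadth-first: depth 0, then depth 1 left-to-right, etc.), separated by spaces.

71: root
70: left child of 71 (depth 1)
22: left child of 70 (depth 2)
56: right child of 22 (depth 3)
52: left child of 56 (depth 4)
1: left child of 22 (depth 3)
59: right child of 56 (depth 4)
29: left child of 52 (depth 5)
11: right child of 1 (depth 4)
27: left child of 29 (depth 6)
13: right child of 11 (depth 5)
30: right child of 29 (depth 6)
6: left child of 11 (depth 5)
5: left child of 6 (depth 6)
4: left child of 5 (depth 7)
43: right child of 30 (depth 7)

71 70 22 1 56 11 52 59 6 13 29 5 27 30 4 43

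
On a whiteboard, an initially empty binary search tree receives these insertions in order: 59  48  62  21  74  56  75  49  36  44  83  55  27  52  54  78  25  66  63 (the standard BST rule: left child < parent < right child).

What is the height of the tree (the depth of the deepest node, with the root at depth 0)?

Resulting structure (node: left, right):
  59: L=48, R=62
  48: L=21, R=56
  62: L=–, R=74
  21: L=–, R=36
  74: L=66, R=75
  56: L=49, R=–
  75: L=–, R=83
  49: L=–, R=55
  36: L=27, R=44
  44: L=–, R=–
  83: L=78, R=–
  55: L=52, R=–
  27: L=25, R=–
  52: L=–, R=54
  54: L=–, R=–
  78: L=–, R=–
  25: L=–, R=–
  66: L=63, R=–
  63: L=–, R=–

The deepest node is 54 at depth 6.

6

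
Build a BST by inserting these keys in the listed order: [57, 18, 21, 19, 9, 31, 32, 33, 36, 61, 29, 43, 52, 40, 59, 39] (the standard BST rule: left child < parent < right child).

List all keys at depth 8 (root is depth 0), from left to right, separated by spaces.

40 52

57: root
18: left child of 57 (depth 1)
21: right child of 18 (depth 2)
19: left child of 21 (depth 3)
9: left child of 18 (depth 2)
31: right child of 21 (depth 3)
32: right child of 31 (depth 4)
33: right child of 32 (depth 5)
36: right child of 33 (depth 6)
61: right child of 57 (depth 1)
29: left child of 31 (depth 4)
43: right child of 36 (depth 7)
52: right child of 43 (depth 8)
40: left child of 43 (depth 8)
59: left child of 61 (depth 2)
39: left child of 40 (depth 9)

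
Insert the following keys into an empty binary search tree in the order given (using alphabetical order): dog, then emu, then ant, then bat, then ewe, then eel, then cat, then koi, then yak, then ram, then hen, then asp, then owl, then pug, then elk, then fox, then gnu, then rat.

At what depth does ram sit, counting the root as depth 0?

5

Resulting structure (node: left, right):
  dog: L=ant, R=emu
  emu: L=eel, R=ewe
  ant: L=–, R=bat
  bat: L=asp, R=cat
  ewe: L=–, R=koi
  eel: L=–, R=elk
  cat: L=–, R=–
  koi: L=hen, R=yak
  yak: L=ram, R=–
  ram: L=owl, R=rat
  hen: L=fox, R=–
  asp: L=–, R=–
  owl: L=–, R=pug
  pug: L=–, R=–
  elk: L=–, R=–
  fox: L=–, R=gnu
  gnu: L=–, R=–
  rat: L=–, R=–

Path to ram: dog → emu → ewe → koi → yak → ram, which is 5 edges.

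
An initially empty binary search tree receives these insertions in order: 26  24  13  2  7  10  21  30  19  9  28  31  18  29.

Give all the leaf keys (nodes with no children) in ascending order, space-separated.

Insert 26: tree is empty, so 26 becomes the root.
Insert 24: 24 < 26 → go left. Place as left child of 26.
Insert 13: 13 < 26 → go left; 13 < 24 → go left. Place as left child of 24.
Insert 2: 2 < 26 → go left; 2 < 24 → go left; 2 < 13 → go left. Place as left child of 13.
Insert 7: 7 < 26 → go left; 7 < 24 → go left; 7 < 13 → go left; 7 > 2 → go right. Place as right child of 2.
Insert 10: 10 < 26 → go left; 10 < 24 → go left; 10 < 13 → go left; 10 > 2 → go right; 10 > 7 → go right. Place as right child of 7.
Insert 21: 21 < 26 → go left; 21 < 24 → go left; 21 > 13 → go right. Place as right child of 13.
Insert 30: 30 > 26 → go right. Place as right child of 26.
Insert 19: 19 < 26 → go left; 19 < 24 → go left; 19 > 13 → go right; 19 < 21 → go left. Place as left child of 21.
Insert 9: 9 < 26 → go left; 9 < 24 → go left; 9 < 13 → go left; 9 > 2 → go right; 9 > 7 → go right; 9 < 10 → go left. Place as left child of 10.
Insert 28: 28 > 26 → go right; 28 < 30 → go left. Place as left child of 30.
Insert 31: 31 > 26 → go right; 31 > 30 → go right. Place as right child of 30.
Insert 18: 18 < 26 → go left; 18 < 24 → go left; 18 > 13 → go right; 18 < 21 → go left; 18 < 19 → go left. Place as left child of 19.
Insert 29: 29 > 26 → go right; 29 < 30 → go left; 29 > 28 → go right. Place as right child of 28.

9 18 29 31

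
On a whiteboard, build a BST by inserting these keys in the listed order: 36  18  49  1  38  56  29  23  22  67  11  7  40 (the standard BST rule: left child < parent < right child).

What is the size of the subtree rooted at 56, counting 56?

2

Insert 36: tree is empty, so 36 becomes the root.
Insert 18: 18 < 36 → go left. Place as left child of 36.
Insert 49: 49 > 36 → go right. Place as right child of 36.
Insert 1: 1 < 36 → go left; 1 < 18 → go left. Place as left child of 18.
Insert 38: 38 > 36 → go right; 38 < 49 → go left. Place as left child of 49.
Insert 56: 56 > 36 → go right; 56 > 49 → go right. Place as right child of 49.
Insert 29: 29 < 36 → go left; 29 > 18 → go right. Place as right child of 18.
Insert 23: 23 < 36 → go left; 23 > 18 → go right; 23 < 29 → go left. Place as left child of 29.
Insert 22: 22 < 36 → go left; 22 > 18 → go right; 22 < 29 → go left; 22 < 23 → go left. Place as left child of 23.
Insert 67: 67 > 36 → go right; 67 > 49 → go right; 67 > 56 → go right. Place as right child of 56.
Insert 11: 11 < 36 → go left; 11 < 18 → go left; 11 > 1 → go right. Place as right child of 1.
Insert 7: 7 < 36 → go left; 7 < 18 → go left; 7 > 1 → go right; 7 < 11 → go left. Place as left child of 11.
Insert 40: 40 > 36 → go right; 40 < 49 → go left; 40 > 38 → go right. Place as right child of 38.

Subtree rooted at 56 contains: 56, 67 — 2 nodes.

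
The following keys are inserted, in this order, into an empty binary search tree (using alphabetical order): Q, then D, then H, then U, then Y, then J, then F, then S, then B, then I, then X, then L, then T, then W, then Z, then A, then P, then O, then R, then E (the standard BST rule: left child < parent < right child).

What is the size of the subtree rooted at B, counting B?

Insert Q: tree is empty, so Q becomes the root.
Insert D: D < Q → go left. Place as left child of Q.
Insert H: H < Q → go left; H > D → go right. Place as right child of D.
Insert U: U > Q → go right. Place as right child of Q.
Insert Y: Y > Q → go right; Y > U → go right. Place as right child of U.
Insert J: J < Q → go left; J > D → go right; J > H → go right. Place as right child of H.
Insert F: F < Q → go left; F > D → go right; F < H → go left. Place as left child of H.
Insert S: S > Q → go right; S < U → go left. Place as left child of U.
Insert B: B < Q → go left; B < D → go left. Place as left child of D.
Insert I: I < Q → go left; I > D → go right; I > H → go right; I < J → go left. Place as left child of J.
Insert X: X > Q → go right; X > U → go right; X < Y → go left. Place as left child of Y.
Insert L: L < Q → go left; L > D → go right; L > H → go right; L > J → go right. Place as right child of J.
Insert T: T > Q → go right; T < U → go left; T > S → go right. Place as right child of S.
Insert W: W > Q → go right; W > U → go right; W < Y → go left; W < X → go left. Place as left child of X.
Insert Z: Z > Q → go right; Z > U → go right; Z > Y → go right. Place as right child of Y.
Insert A: A < Q → go left; A < D → go left; A < B → go left. Place as left child of B.
Insert P: P < Q → go left; P > D → go right; P > H → go right; P > J → go right; P > L → go right. Place as right child of L.
Insert O: O < Q → go left; O > D → go right; O > H → go right; O > J → go right; O > L → go right; O < P → go left. Place as left child of P.
Insert R: R > Q → go right; R < U → go left; R < S → go left. Place as left child of S.
Insert E: E < Q → go left; E > D → go right; E < H → go left; E < F → go left. Place as left child of F.

Subtree rooted at B contains: B, A — 2 nodes.

2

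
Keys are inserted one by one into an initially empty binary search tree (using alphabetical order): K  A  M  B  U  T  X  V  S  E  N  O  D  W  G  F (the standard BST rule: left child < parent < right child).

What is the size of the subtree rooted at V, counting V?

Resulting structure (node: left, right):
  K: L=A, R=M
  A: L=–, R=B
  M: L=–, R=U
  B: L=–, R=E
  U: L=T, R=X
  T: L=S, R=–
  X: L=V, R=–
  V: L=–, R=W
  S: L=N, R=–
  E: L=D, R=G
  N: L=–, R=O
  O: L=–, R=–
  D: L=–, R=–
  W: L=–, R=–
  G: L=F, R=–
  F: L=–, R=–

Subtree rooted at V contains: V, W — 2 nodes.

2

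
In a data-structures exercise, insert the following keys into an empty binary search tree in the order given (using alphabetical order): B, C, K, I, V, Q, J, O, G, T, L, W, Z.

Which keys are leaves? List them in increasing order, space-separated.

G J L T Z

Insert B: tree is empty, so B becomes the root.
Insert C: C > B → go right. Place as right child of B.
Insert K: K > B → go right; K > C → go right. Place as right child of C.
Insert I: I > B → go right; I > C → go right; I < K → go left. Place as left child of K.
Insert V: V > B → go right; V > C → go right; V > K → go right. Place as right child of K.
Insert Q: Q > B → go right; Q > C → go right; Q > K → go right; Q < V → go left. Place as left child of V.
Insert J: J > B → go right; J > C → go right; J < K → go left; J > I → go right. Place as right child of I.
Insert O: O > B → go right; O > C → go right; O > K → go right; O < V → go left; O < Q → go left. Place as left child of Q.
Insert G: G > B → go right; G > C → go right; G < K → go left; G < I → go left. Place as left child of I.
Insert T: T > B → go right; T > C → go right; T > K → go right; T < V → go left; T > Q → go right. Place as right child of Q.
Insert L: L > B → go right; L > C → go right; L > K → go right; L < V → go left; L < Q → go left; L < O → go left. Place as left child of O.
Insert W: W > B → go right; W > C → go right; W > K → go right; W > V → go right. Place as right child of V.
Insert Z: Z > B → go right; Z > C → go right; Z > K → go right; Z > V → go right; Z > W → go right. Place as right child of W.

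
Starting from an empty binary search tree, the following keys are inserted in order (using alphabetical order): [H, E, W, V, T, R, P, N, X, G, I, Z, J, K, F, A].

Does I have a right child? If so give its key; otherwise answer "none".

J

Insert H: tree is empty, so H becomes the root.
Insert E: E < H → go left. Place as left child of H.
Insert W: W > H → go right. Place as right child of H.
Insert V: V > H → go right; V < W → go left. Place as left child of W.
Insert T: T > H → go right; T < W → go left; T < V → go left. Place as left child of V.
Insert R: R > H → go right; R < W → go left; R < V → go left; R < T → go left. Place as left child of T.
Insert P: P > H → go right; P < W → go left; P < V → go left; P < T → go left; P < R → go left. Place as left child of R.
Insert N: N > H → go right; N < W → go left; N < V → go left; N < T → go left; N < R → go left; N < P → go left. Place as left child of P.
Insert X: X > H → go right; X > W → go right. Place as right child of W.
Insert G: G < H → go left; G > E → go right. Place as right child of E.
Insert I: I > H → go right; I < W → go left; I < V → go left; I < T → go left; I < R → go left; I < P → go left; I < N → go left. Place as left child of N.
Insert Z: Z > H → go right; Z > W → go right; Z > X → go right. Place as right child of X.
Insert J: J > H → go right; J < W → go left; J < V → go left; J < T → go left; J < R → go left; J < P → go left; J < N → go left; J > I → go right. Place as right child of I.
Insert K: K > H → go right; K < W → go left; K < V → go left; K < T → go left; K < R → go left; K < P → go left; K < N → go left; K > I → go right; K > J → go right. Place as right child of J.
Insert F: F < H → go left; F > E → go right; F < G → go left. Place as left child of G.
Insert A: A < H → go left; A < E → go left. Place as left child of E.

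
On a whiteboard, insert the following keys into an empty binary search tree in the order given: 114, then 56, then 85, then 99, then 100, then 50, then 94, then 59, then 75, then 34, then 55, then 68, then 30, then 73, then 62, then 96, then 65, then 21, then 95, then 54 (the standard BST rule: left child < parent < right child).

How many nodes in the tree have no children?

6

Resulting structure (node: left, right):
  114: L=56, R=–
  56: L=50, R=85
  85: L=59, R=99
  99: L=94, R=100
  100: L=–, R=–
  50: L=34, R=55
  94: L=–, R=96
  59: L=–, R=75
  75: L=68, R=–
  34: L=30, R=–
  55: L=54, R=–
  68: L=62, R=73
  30: L=21, R=–
  73: L=–, R=–
  62: L=–, R=65
  96: L=95, R=–
  65: L=–, R=–
  21: L=–, R=–
  95: L=–, R=–
  54: L=–, R=–

Leaves: 21, 54, 65, 73, 95, 100 — 6 in total.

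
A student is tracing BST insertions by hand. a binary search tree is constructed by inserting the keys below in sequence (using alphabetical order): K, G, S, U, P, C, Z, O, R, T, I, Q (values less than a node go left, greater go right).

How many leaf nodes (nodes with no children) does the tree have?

6

K: root
G: left child of K (depth 1)
S: right child of K (depth 1)
U: right child of S (depth 2)
P: left child of S (depth 2)
C: left child of G (depth 2)
Z: right child of U (depth 3)
O: left child of P (depth 3)
R: right child of P (depth 3)
T: left child of U (depth 3)
I: right child of G (depth 2)
Q: left child of R (depth 4)

Leaves: C, I, O, Q, T, Z — 6 in total.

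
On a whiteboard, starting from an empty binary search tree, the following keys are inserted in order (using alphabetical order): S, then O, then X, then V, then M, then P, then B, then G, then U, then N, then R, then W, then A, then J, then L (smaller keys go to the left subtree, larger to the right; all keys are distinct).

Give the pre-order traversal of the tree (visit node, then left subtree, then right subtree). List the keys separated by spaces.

S O M B A G J L N P R X V U W

S: root
O: left child of S (depth 1)
X: right child of S (depth 1)
V: left child of X (depth 2)
M: left child of O (depth 2)
P: right child of O (depth 2)
B: left child of M (depth 3)
G: right child of B (depth 4)
U: left child of V (depth 3)
N: right child of M (depth 3)
R: right child of P (depth 3)
W: right child of V (depth 3)
A: left child of B (depth 4)
J: right child of G (depth 5)
L: right child of J (depth 6)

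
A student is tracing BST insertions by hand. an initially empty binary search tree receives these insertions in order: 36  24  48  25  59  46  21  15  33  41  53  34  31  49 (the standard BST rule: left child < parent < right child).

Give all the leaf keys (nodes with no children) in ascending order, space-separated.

15 31 34 41 49

Insert 36: tree is empty, so 36 becomes the root.
Insert 24: 24 < 36 → go left. Place as left child of 36.
Insert 48: 48 > 36 → go right. Place as right child of 36.
Insert 25: 25 < 36 → go left; 25 > 24 → go right. Place as right child of 24.
Insert 59: 59 > 36 → go right; 59 > 48 → go right. Place as right child of 48.
Insert 46: 46 > 36 → go right; 46 < 48 → go left. Place as left child of 48.
Insert 21: 21 < 36 → go left; 21 < 24 → go left. Place as left child of 24.
Insert 15: 15 < 36 → go left; 15 < 24 → go left; 15 < 21 → go left. Place as left child of 21.
Insert 33: 33 < 36 → go left; 33 > 24 → go right; 33 > 25 → go right. Place as right child of 25.
Insert 41: 41 > 36 → go right; 41 < 48 → go left; 41 < 46 → go left. Place as left child of 46.
Insert 53: 53 > 36 → go right; 53 > 48 → go right; 53 < 59 → go left. Place as left child of 59.
Insert 34: 34 < 36 → go left; 34 > 24 → go right; 34 > 25 → go right; 34 > 33 → go right. Place as right child of 33.
Insert 31: 31 < 36 → go left; 31 > 24 → go right; 31 > 25 → go right; 31 < 33 → go left. Place as left child of 33.
Insert 49: 49 > 36 → go right; 49 > 48 → go right; 49 < 59 → go left; 49 < 53 → go left. Place as left child of 53.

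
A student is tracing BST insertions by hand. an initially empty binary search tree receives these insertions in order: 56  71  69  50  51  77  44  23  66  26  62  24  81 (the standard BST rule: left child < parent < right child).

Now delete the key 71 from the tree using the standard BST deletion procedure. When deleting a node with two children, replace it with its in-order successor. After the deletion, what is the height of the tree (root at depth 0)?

56: root
71: right child of 56 (depth 1)
69: left child of 71 (depth 2)
50: left child of 56 (depth 1)
51: right child of 50 (depth 2)
77: right child of 71 (depth 2)
44: left child of 50 (depth 2)
23: left child of 44 (depth 3)
66: left child of 69 (depth 3)
26: right child of 23 (depth 4)
62: left child of 66 (depth 4)
24: left child of 26 (depth 5)
81: right child of 77 (depth 3)

Delete 71 (two children — replace with in-order successor).
After deletion, deepest node is 24 at depth 5.

5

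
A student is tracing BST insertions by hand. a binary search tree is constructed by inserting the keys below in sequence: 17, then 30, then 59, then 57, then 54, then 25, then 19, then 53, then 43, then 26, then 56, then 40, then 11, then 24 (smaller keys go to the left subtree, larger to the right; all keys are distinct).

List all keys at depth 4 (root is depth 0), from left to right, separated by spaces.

24 54

Insert 17: tree is empty, so 17 becomes the root.
Insert 30: 30 > 17 → go right. Place as right child of 17.
Insert 59: 59 > 17 → go right; 59 > 30 → go right. Place as right child of 30.
Insert 57: 57 > 17 → go right; 57 > 30 → go right; 57 < 59 → go left. Place as left child of 59.
Insert 54: 54 > 17 → go right; 54 > 30 → go right; 54 < 59 → go left; 54 < 57 → go left. Place as left child of 57.
Insert 25: 25 > 17 → go right; 25 < 30 → go left. Place as left child of 30.
Insert 19: 19 > 17 → go right; 19 < 30 → go left; 19 < 25 → go left. Place as left child of 25.
Insert 53: 53 > 17 → go right; 53 > 30 → go right; 53 < 59 → go left; 53 < 57 → go left; 53 < 54 → go left. Place as left child of 54.
Insert 43: 43 > 17 → go right; 43 > 30 → go right; 43 < 59 → go left; 43 < 57 → go left; 43 < 54 → go left; 43 < 53 → go left. Place as left child of 53.
Insert 26: 26 > 17 → go right; 26 < 30 → go left; 26 > 25 → go right. Place as right child of 25.
Insert 56: 56 > 17 → go right; 56 > 30 → go right; 56 < 59 → go left; 56 < 57 → go left; 56 > 54 → go right. Place as right child of 54.
Insert 40: 40 > 17 → go right; 40 > 30 → go right; 40 < 59 → go left; 40 < 57 → go left; 40 < 54 → go left; 40 < 53 → go left; 40 < 43 → go left. Place as left child of 43.
Insert 11: 11 < 17 → go left. Place as left child of 17.
Insert 24: 24 > 17 → go right; 24 < 30 → go left; 24 < 25 → go left; 24 > 19 → go right. Place as right child of 19.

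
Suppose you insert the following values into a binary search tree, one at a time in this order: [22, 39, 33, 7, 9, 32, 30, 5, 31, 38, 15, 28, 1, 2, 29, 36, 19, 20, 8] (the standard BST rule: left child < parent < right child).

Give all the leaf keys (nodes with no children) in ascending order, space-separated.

2 8 20 29 31 36

Insert 22: tree is empty, so 22 becomes the root.
Insert 39: 39 > 22 → go right. Place as right child of 22.
Insert 33: 33 > 22 → go right; 33 < 39 → go left. Place as left child of 39.
Insert 7: 7 < 22 → go left. Place as left child of 22.
Insert 9: 9 < 22 → go left; 9 > 7 → go right. Place as right child of 7.
Insert 32: 32 > 22 → go right; 32 < 39 → go left; 32 < 33 → go left. Place as left child of 33.
Insert 30: 30 > 22 → go right; 30 < 39 → go left; 30 < 33 → go left; 30 < 32 → go left. Place as left child of 32.
Insert 5: 5 < 22 → go left; 5 < 7 → go left. Place as left child of 7.
Insert 31: 31 > 22 → go right; 31 < 39 → go left; 31 < 33 → go left; 31 < 32 → go left; 31 > 30 → go right. Place as right child of 30.
Insert 38: 38 > 22 → go right; 38 < 39 → go left; 38 > 33 → go right. Place as right child of 33.
Insert 15: 15 < 22 → go left; 15 > 7 → go right; 15 > 9 → go right. Place as right child of 9.
Insert 28: 28 > 22 → go right; 28 < 39 → go left; 28 < 33 → go left; 28 < 32 → go left; 28 < 30 → go left. Place as left child of 30.
Insert 1: 1 < 22 → go left; 1 < 7 → go left; 1 < 5 → go left. Place as left child of 5.
Insert 2: 2 < 22 → go left; 2 < 7 → go left; 2 < 5 → go left; 2 > 1 → go right. Place as right child of 1.
Insert 29: 29 > 22 → go right; 29 < 39 → go left; 29 < 33 → go left; 29 < 32 → go left; 29 < 30 → go left; 29 > 28 → go right. Place as right child of 28.
Insert 36: 36 > 22 → go right; 36 < 39 → go left; 36 > 33 → go right; 36 < 38 → go left. Place as left child of 38.
Insert 19: 19 < 22 → go left; 19 > 7 → go right; 19 > 9 → go right; 19 > 15 → go right. Place as right child of 15.
Insert 20: 20 < 22 → go left; 20 > 7 → go right; 20 > 9 → go right; 20 > 15 → go right; 20 > 19 → go right. Place as right child of 19.
Insert 8: 8 < 22 → go left; 8 > 7 → go right; 8 < 9 → go left. Place as left child of 9.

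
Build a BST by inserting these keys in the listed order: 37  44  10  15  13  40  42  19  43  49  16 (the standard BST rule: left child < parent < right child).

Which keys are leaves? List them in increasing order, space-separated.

37: root
44: right child of 37 (depth 1)
10: left child of 37 (depth 1)
15: right child of 10 (depth 2)
13: left child of 15 (depth 3)
40: left child of 44 (depth 2)
42: right child of 40 (depth 3)
19: right child of 15 (depth 3)
43: right child of 42 (depth 4)
49: right child of 44 (depth 2)
16: left child of 19 (depth 4)

13 16 43 49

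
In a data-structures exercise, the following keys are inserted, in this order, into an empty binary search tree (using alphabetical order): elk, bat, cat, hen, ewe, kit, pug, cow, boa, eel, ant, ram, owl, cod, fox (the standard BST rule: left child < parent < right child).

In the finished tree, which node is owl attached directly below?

elk: root
bat: left child of elk (depth 1)
cat: right child of bat (depth 2)
hen: right child of elk (depth 1)
ewe: left child of hen (depth 2)
kit: right child of hen (depth 2)
pug: right child of kit (depth 3)
cow: right child of cat (depth 3)
boa: left child of cat (depth 3)
eel: right child of cow (depth 4)
ant: left child of bat (depth 2)
ram: right child of pug (depth 4)
owl: left child of pug (depth 4)
cod: left child of cow (depth 4)
fox: right child of ewe (depth 3)

pug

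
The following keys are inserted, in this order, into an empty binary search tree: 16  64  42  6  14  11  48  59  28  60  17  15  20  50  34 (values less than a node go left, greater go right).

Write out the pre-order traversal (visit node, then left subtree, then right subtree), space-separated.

Insert 16: tree is empty, so 16 becomes the root.
Insert 64: 64 > 16 → go right. Place as right child of 16.
Insert 42: 42 > 16 → go right; 42 < 64 → go left. Place as left child of 64.
Insert 6: 6 < 16 → go left. Place as left child of 16.
Insert 14: 14 < 16 → go left; 14 > 6 → go right. Place as right child of 6.
Insert 11: 11 < 16 → go left; 11 > 6 → go right; 11 < 14 → go left. Place as left child of 14.
Insert 48: 48 > 16 → go right; 48 < 64 → go left; 48 > 42 → go right. Place as right child of 42.
Insert 59: 59 > 16 → go right; 59 < 64 → go left; 59 > 42 → go right; 59 > 48 → go right. Place as right child of 48.
Insert 28: 28 > 16 → go right; 28 < 64 → go left; 28 < 42 → go left. Place as left child of 42.
Insert 60: 60 > 16 → go right; 60 < 64 → go left; 60 > 42 → go right; 60 > 48 → go right; 60 > 59 → go right. Place as right child of 59.
Insert 17: 17 > 16 → go right; 17 < 64 → go left; 17 < 42 → go left; 17 < 28 → go left. Place as left child of 28.
Insert 15: 15 < 16 → go left; 15 > 6 → go right; 15 > 14 → go right. Place as right child of 14.
Insert 20: 20 > 16 → go right; 20 < 64 → go left; 20 < 42 → go left; 20 < 28 → go left; 20 > 17 → go right. Place as right child of 17.
Insert 50: 50 > 16 → go right; 50 < 64 → go left; 50 > 42 → go right; 50 > 48 → go right; 50 < 59 → go left. Place as left child of 59.
Insert 34: 34 > 16 → go right; 34 < 64 → go left; 34 < 42 → go left; 34 > 28 → go right. Place as right child of 28.

16 6 14 11 15 64 42 28 17 20 34 48 59 50 60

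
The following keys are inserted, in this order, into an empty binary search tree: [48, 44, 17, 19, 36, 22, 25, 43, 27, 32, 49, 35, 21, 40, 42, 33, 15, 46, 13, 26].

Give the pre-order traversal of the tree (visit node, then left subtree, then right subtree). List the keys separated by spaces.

Insert 48: tree is empty, so 48 becomes the root.
Insert 44: 44 < 48 → go left. Place as left child of 48.
Insert 17: 17 < 48 → go left; 17 < 44 → go left. Place as left child of 44.
Insert 19: 19 < 48 → go left; 19 < 44 → go left; 19 > 17 → go right. Place as right child of 17.
Insert 36: 36 < 48 → go left; 36 < 44 → go left; 36 > 17 → go right; 36 > 19 → go right. Place as right child of 19.
Insert 22: 22 < 48 → go left; 22 < 44 → go left; 22 > 17 → go right; 22 > 19 → go right; 22 < 36 → go left. Place as left child of 36.
Insert 25: 25 < 48 → go left; 25 < 44 → go left; 25 > 17 → go right; 25 > 19 → go right; 25 < 36 → go left; 25 > 22 → go right. Place as right child of 22.
Insert 43: 43 < 48 → go left; 43 < 44 → go left; 43 > 17 → go right; 43 > 19 → go right; 43 > 36 → go right. Place as right child of 36.
Insert 27: 27 < 48 → go left; 27 < 44 → go left; 27 > 17 → go right; 27 > 19 → go right; 27 < 36 → go left; 27 > 22 → go right; 27 > 25 → go right. Place as right child of 25.
Insert 32: 32 < 48 → go left; 32 < 44 → go left; 32 > 17 → go right; 32 > 19 → go right; 32 < 36 → go left; 32 > 22 → go right; 32 > 25 → go right; 32 > 27 → go right. Place as right child of 27.
Insert 49: 49 > 48 → go right. Place as right child of 48.
Insert 35: 35 < 48 → go left; 35 < 44 → go left; 35 > 17 → go right; 35 > 19 → go right; 35 < 36 → go left; 35 > 22 → go right; 35 > 25 → go right; 35 > 27 → go right; 35 > 32 → go right. Place as right child of 32.
Insert 21: 21 < 48 → go left; 21 < 44 → go left; 21 > 17 → go right; 21 > 19 → go right; 21 < 36 → go left; 21 < 22 → go left. Place as left child of 22.
Insert 40: 40 < 48 → go left; 40 < 44 → go left; 40 > 17 → go right; 40 > 19 → go right; 40 > 36 → go right; 40 < 43 → go left. Place as left child of 43.
Insert 42: 42 < 48 → go left; 42 < 44 → go left; 42 > 17 → go right; 42 > 19 → go right; 42 > 36 → go right; 42 < 43 → go left; 42 > 40 → go right. Place as right child of 40.
Insert 33: 33 < 48 → go left; 33 < 44 → go left; 33 > 17 → go right; 33 > 19 → go right; 33 < 36 → go left; 33 > 22 → go right; 33 > 25 → go right; 33 > 27 → go right; 33 > 32 → go right; 33 < 35 → go left. Place as left child of 35.
Insert 15: 15 < 48 → go left; 15 < 44 → go left; 15 < 17 → go left. Place as left child of 17.
Insert 46: 46 < 48 → go left; 46 > 44 → go right. Place as right child of 44.
Insert 13: 13 < 48 → go left; 13 < 44 → go left; 13 < 17 → go left; 13 < 15 → go left. Place as left child of 15.
Insert 26: 26 < 48 → go left; 26 < 44 → go left; 26 > 17 → go right; 26 > 19 → go right; 26 < 36 → go left; 26 > 22 → go right; 26 > 25 → go right; 26 < 27 → go left. Place as left child of 27.

48 44 17 15 13 19 36 22 21 25 27 26 32 35 33 43 40 42 46 49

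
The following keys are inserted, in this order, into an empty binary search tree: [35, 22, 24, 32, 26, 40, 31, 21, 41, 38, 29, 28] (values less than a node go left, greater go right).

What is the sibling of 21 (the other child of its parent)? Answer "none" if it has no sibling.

Resulting structure (node: left, right):
  35: L=22, R=40
  22: L=21, R=24
  24: L=–, R=32
  32: L=26, R=–
  26: L=–, R=31
  40: L=38, R=41
  31: L=29, R=–
  21: L=–, R=–
  41: L=–, R=–
  38: L=–, R=–
  29: L=28, R=–
  28: L=–, R=–

21's parent is 22; the other child of 22 is 24.

24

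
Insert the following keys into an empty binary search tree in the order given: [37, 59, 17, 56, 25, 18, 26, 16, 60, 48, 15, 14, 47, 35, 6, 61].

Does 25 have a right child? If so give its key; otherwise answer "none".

26

Insert 37: tree is empty, so 37 becomes the root.
Insert 59: 59 > 37 → go right. Place as right child of 37.
Insert 17: 17 < 37 → go left. Place as left child of 37.
Insert 56: 56 > 37 → go right; 56 < 59 → go left. Place as left child of 59.
Insert 25: 25 < 37 → go left; 25 > 17 → go right. Place as right child of 17.
Insert 18: 18 < 37 → go left; 18 > 17 → go right; 18 < 25 → go left. Place as left child of 25.
Insert 26: 26 < 37 → go left; 26 > 17 → go right; 26 > 25 → go right. Place as right child of 25.
Insert 16: 16 < 37 → go left; 16 < 17 → go left. Place as left child of 17.
Insert 60: 60 > 37 → go right; 60 > 59 → go right. Place as right child of 59.
Insert 48: 48 > 37 → go right; 48 < 59 → go left; 48 < 56 → go left. Place as left child of 56.
Insert 15: 15 < 37 → go left; 15 < 17 → go left; 15 < 16 → go left. Place as left child of 16.
Insert 14: 14 < 37 → go left; 14 < 17 → go left; 14 < 16 → go left; 14 < 15 → go left. Place as left child of 15.
Insert 47: 47 > 37 → go right; 47 < 59 → go left; 47 < 56 → go left; 47 < 48 → go left. Place as left child of 48.
Insert 35: 35 < 37 → go left; 35 > 17 → go right; 35 > 25 → go right; 35 > 26 → go right. Place as right child of 26.
Insert 6: 6 < 37 → go left; 6 < 17 → go left; 6 < 16 → go left; 6 < 15 → go left; 6 < 14 → go left. Place as left child of 14.
Insert 61: 61 > 37 → go right; 61 > 59 → go right; 61 > 60 → go right. Place as right child of 60.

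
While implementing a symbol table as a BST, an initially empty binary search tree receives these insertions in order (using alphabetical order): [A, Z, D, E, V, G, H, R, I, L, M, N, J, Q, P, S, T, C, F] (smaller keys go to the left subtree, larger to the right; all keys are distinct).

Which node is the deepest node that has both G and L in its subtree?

Resulting structure (node: left, right):
  A: L=–, R=Z
  Z: L=D, R=–
  D: L=C, R=E
  E: L=–, R=V
  V: L=G, R=–
  G: L=F, R=H
  H: L=–, R=R
  R: L=I, R=S
  I: L=–, R=L
  L: L=J, R=M
  M: L=–, R=N
  N: L=–, R=Q
  J: L=–, R=–
  Q: L=P, R=–
  P: L=–, R=–
  S: L=–, R=T
  T: L=–, R=–
  C: L=–, R=–
  F: L=–, R=–

Path to G: A → Z → D → E → V → G
Path to L: A → Z → D → E → V → G → H → R → I → L
G lies on both paths and is an ancestor of the other node.

G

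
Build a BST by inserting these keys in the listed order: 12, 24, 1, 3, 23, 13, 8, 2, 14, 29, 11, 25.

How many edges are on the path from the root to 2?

3

Insert 12: tree is empty, so 12 becomes the root.
Insert 24: 24 > 12 → go right. Place as right child of 12.
Insert 1: 1 < 12 → go left. Place as left child of 12.
Insert 3: 3 < 12 → go left; 3 > 1 → go right. Place as right child of 1.
Insert 23: 23 > 12 → go right; 23 < 24 → go left. Place as left child of 24.
Insert 13: 13 > 12 → go right; 13 < 24 → go left; 13 < 23 → go left. Place as left child of 23.
Insert 8: 8 < 12 → go left; 8 > 1 → go right; 8 > 3 → go right. Place as right child of 3.
Insert 2: 2 < 12 → go left; 2 > 1 → go right; 2 < 3 → go left. Place as left child of 3.
Insert 14: 14 > 12 → go right; 14 < 24 → go left; 14 < 23 → go left; 14 > 13 → go right. Place as right child of 13.
Insert 29: 29 > 12 → go right; 29 > 24 → go right. Place as right child of 24.
Insert 11: 11 < 12 → go left; 11 > 1 → go right; 11 > 3 → go right; 11 > 8 → go right. Place as right child of 8.
Insert 25: 25 > 12 → go right; 25 > 24 → go right; 25 < 29 → go left. Place as left child of 29.

Path to 2: 12 → 1 → 3 → 2, which is 3 edges.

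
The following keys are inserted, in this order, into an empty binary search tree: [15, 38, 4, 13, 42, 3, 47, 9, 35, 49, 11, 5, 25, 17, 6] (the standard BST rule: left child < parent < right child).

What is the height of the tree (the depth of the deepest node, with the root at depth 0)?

5

15: root
38: right child of 15 (depth 1)
4: left child of 15 (depth 1)
13: right child of 4 (depth 2)
42: right child of 38 (depth 2)
3: left child of 4 (depth 2)
47: right child of 42 (depth 3)
9: left child of 13 (depth 3)
35: left child of 38 (depth 2)
49: right child of 47 (depth 4)
11: right child of 9 (depth 4)
5: left child of 9 (depth 4)
25: left child of 35 (depth 3)
17: left child of 25 (depth 4)
6: right child of 5 (depth 5)

The deepest node is 6 at depth 5.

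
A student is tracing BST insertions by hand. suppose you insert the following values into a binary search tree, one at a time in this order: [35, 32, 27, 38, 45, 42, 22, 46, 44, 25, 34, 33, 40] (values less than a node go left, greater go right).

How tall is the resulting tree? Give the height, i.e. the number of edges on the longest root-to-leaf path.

4

35: root
32: left child of 35 (depth 1)
27: left child of 32 (depth 2)
38: right child of 35 (depth 1)
45: right child of 38 (depth 2)
42: left child of 45 (depth 3)
22: left child of 27 (depth 3)
46: right child of 45 (depth 3)
44: right child of 42 (depth 4)
25: right child of 22 (depth 4)
34: right child of 32 (depth 2)
33: left child of 34 (depth 3)
40: left child of 42 (depth 4)

The deepest node is 44 at depth 4.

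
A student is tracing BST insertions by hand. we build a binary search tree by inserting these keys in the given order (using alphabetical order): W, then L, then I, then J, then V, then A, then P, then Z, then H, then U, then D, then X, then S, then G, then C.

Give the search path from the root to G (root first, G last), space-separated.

Insert W: tree is empty, so W becomes the root.
Insert L: L < W → go left. Place as left child of W.
Insert I: I < W → go left; I < L → go left. Place as left child of L.
Insert J: J < W → go left; J < L → go left; J > I → go right. Place as right child of I.
Insert V: V < W → go left; V > L → go right. Place as right child of L.
Insert A: A < W → go left; A < L → go left; A < I → go left. Place as left child of I.
Insert P: P < W → go left; P > L → go right; P < V → go left. Place as left child of V.
Insert Z: Z > W → go right. Place as right child of W.
Insert H: H < W → go left; H < L → go left; H < I → go left; H > A → go right. Place as right child of A.
Insert U: U < W → go left; U > L → go right; U < V → go left; U > P → go right. Place as right child of P.
Insert D: D < W → go left; D < L → go left; D < I → go left; D > A → go right; D < H → go left. Place as left child of H.
Insert X: X > W → go right; X < Z → go left. Place as left child of Z.
Insert S: S < W → go left; S > L → go right; S < V → go left; S > P → go right; S < U → go left. Place as left child of U.
Insert G: G < W → go left; G < L → go left; G < I → go left; G > A → go right; G < H → go left; G > D → go right. Place as right child of D.
Insert C: C < W → go left; C < L → go left; C < I → go left; C > A → go right; C < H → go left; C < D → go left. Place as left child of D.

W L I A H D G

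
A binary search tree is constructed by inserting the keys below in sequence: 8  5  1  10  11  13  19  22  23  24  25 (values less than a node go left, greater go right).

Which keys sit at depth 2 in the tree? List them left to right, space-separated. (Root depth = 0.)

Insert 8: tree is empty, so 8 becomes the root.
Insert 5: 5 < 8 → go left. Place as left child of 8.
Insert 1: 1 < 8 → go left; 1 < 5 → go left. Place as left child of 5.
Insert 10: 10 > 8 → go right. Place as right child of 8.
Insert 11: 11 > 8 → go right; 11 > 10 → go right. Place as right child of 10.
Insert 13: 13 > 8 → go right; 13 > 10 → go right; 13 > 11 → go right. Place as right child of 11.
Insert 19: 19 > 8 → go right; 19 > 10 → go right; 19 > 11 → go right; 19 > 13 → go right. Place as right child of 13.
Insert 22: 22 > 8 → go right; 22 > 10 → go right; 22 > 11 → go right; 22 > 13 → go right; 22 > 19 → go right. Place as right child of 19.
Insert 23: 23 > 8 → go right; 23 > 10 → go right; 23 > 11 → go right; 23 > 13 → go right; 23 > 19 → go right; 23 > 22 → go right. Place as right child of 22.
Insert 24: 24 > 8 → go right; 24 > 10 → go right; 24 > 11 → go right; 24 > 13 → go right; 24 > 19 → go right; 24 > 22 → go right; 24 > 23 → go right. Place as right child of 23.
Insert 25: 25 > 8 → go right; 25 > 10 → go right; 25 > 11 → go right; 25 > 13 → go right; 25 > 19 → go right; 25 > 22 → go right; 25 > 23 → go right; 25 > 24 → go right. Place as right child of 24.

1 11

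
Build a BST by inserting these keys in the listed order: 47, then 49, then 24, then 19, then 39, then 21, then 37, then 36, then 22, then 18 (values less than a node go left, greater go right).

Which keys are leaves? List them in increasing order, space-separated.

47: root
49: right child of 47 (depth 1)
24: left child of 47 (depth 1)
19: left child of 24 (depth 2)
39: right child of 24 (depth 2)
21: right child of 19 (depth 3)
37: left child of 39 (depth 3)
36: left child of 37 (depth 4)
22: right child of 21 (depth 4)
18: left child of 19 (depth 3)

18 22 36 49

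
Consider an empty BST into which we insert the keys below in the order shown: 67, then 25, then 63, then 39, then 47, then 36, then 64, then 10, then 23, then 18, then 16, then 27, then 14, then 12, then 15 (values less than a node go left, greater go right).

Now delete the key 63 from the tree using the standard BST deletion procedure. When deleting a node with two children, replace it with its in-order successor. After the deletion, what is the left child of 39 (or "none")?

67: root
25: left child of 67 (depth 1)
63: right child of 25 (depth 2)
39: left child of 63 (depth 3)
47: right child of 39 (depth 4)
36: left child of 39 (depth 4)
64: right child of 63 (depth 3)
10: left child of 25 (depth 2)
23: right child of 10 (depth 3)
18: left child of 23 (depth 4)
16: left child of 18 (depth 5)
27: left child of 36 (depth 5)
14: left child of 16 (depth 6)
12: left child of 14 (depth 7)
15: right child of 14 (depth 7)

Delete 63 (two children — replace with in-order successor).
After deletion, 39's left child: 36.

36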